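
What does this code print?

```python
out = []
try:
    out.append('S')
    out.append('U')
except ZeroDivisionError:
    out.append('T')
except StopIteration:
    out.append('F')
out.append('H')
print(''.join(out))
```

Execution trace: 'S' (try body) → 'U' (try body, no exception) → 'H' (after the try/except). Output: SUH

Answer: SUH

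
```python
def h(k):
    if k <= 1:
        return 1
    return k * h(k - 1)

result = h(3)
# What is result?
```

h(3) = 3 * 2 * 1 = 6

Answer: 6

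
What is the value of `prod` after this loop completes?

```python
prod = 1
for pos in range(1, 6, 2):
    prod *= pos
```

Product of 1, 3, 5, ... up to 5
`prod` takes the values: 1 → 3 → 15

Answer: 15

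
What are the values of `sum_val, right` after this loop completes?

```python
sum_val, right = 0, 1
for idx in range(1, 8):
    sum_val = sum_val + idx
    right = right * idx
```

Sum and factorial of 1 to 7
`sum_val, right` takes the values: (0, 1) → (1, 1) → (3, 1) → (3, 2) → (6, 2) → (6, 6) → (10, 6) → (10, 24) → (15, 24) → (15, 120) → (21, 120) → (21, 720) → (28, 720) → (28, 5040)

Answer: 28, 5040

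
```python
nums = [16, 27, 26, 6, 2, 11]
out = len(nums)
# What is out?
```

Trace:
`nums = [16, 27, 26, 6, 2, 11]` → nums = [16, 27, 26, 6, 2, 11]
`out = len(nums)` → out = 6
So out = 6

Answer: 6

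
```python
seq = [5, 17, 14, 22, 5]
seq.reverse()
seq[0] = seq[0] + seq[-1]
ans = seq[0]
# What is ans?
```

Trace:
`seq = [5, 17, 14, 22, 5]` → seq = [5, 17, 14, 22, 5]
`seq.reverse()` → seq = [5, 22, 14, 17, 5]
`seq[0] = seq[0] + seq[-1]` → seq = [10, 22, 14, 17, 5]
`ans = seq[0]` → ans = 10
So ans = 10

Answer: 10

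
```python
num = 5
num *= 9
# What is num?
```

Trace:
`num = 5` → num = 5
`num *= 9` → num = 45
So num = 45

Answer: 45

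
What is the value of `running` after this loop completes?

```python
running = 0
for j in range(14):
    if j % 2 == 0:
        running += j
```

Sum of even numbers 0 to 13
`running` takes the values: 0 → 2 → 6 → 12 → 20 → 30 → 42

Answer: 42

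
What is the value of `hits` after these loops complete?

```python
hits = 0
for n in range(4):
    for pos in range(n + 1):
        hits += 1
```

Triangle: 1 + 2 + ... + 4
`hits` takes the values: 0 → 1 → 2 → 3 → 4 → 5 → 6 → 7 → 8 → 9 → 10

Answer: 10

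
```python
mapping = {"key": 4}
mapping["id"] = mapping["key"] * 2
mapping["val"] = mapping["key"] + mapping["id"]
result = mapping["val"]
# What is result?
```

Trace:
`mapping = {"key": 4}` → mapping = {'key': 4}
`mapping["id"] = mapping["key"] * 2` → mapping = {'key': 4, 'id': 8}
`mapping["val"] = mapping["key"] + mapping["id"]` → mapping = {'key': 4, 'id': 8, 'val': 12}
`result = mapping["val"]` → result = 12
So result = 12

Answer: 12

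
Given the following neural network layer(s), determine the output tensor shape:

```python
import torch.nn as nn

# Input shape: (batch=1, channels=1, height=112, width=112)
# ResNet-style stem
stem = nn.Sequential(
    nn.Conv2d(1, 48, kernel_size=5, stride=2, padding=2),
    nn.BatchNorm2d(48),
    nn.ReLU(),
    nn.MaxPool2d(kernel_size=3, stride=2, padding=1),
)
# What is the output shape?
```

Input: (1, 1, 112, 112) -> after Conv2d 5x5 stride=2: (1, 48, 56, 56) -> Output: (1, 48, 28, 28)

Answer: (1, 48, 28, 28)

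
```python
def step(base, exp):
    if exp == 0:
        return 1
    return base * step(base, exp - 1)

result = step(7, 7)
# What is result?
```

step(7, 7) = 7 * 7 * 7 * 7 * 7 * 7 * 7 = 823543

Answer: 823543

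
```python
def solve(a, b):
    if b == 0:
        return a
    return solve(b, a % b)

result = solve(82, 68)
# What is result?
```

solve(82, 68) -> solve(68, 14) -> solve(14, 12) -> solve(12, 2) -> solve(2, 0) -> 2

Answer: 2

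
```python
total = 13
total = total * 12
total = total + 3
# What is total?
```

Trace:
`total = 13` → total = 13
`total = total * 12` → total = 156
`total = total + 3` → total = 159
So total = 159

Answer: 159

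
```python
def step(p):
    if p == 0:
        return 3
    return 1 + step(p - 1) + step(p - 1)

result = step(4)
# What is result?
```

step(p) = 1 + 2·step(p-1), step(0)=3. Closed form: (3+1)·2^4 - 1 = 63.

Answer: 63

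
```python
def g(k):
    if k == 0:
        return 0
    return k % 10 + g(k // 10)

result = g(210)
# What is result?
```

Sum of digits of 210: 0 + 1 + 2 = 3

Answer: 3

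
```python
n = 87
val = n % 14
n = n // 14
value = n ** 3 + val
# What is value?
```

Trace:
`n = 87` → n = 87
`val = n % 14` → val = 3
`n = n // 14` → n = 6
`value = n ** 3 + val` → value = 219
So value = 219

Answer: 219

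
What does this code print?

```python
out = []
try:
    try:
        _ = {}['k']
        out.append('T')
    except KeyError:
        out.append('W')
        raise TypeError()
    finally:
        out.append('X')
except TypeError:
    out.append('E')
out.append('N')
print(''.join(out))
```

Execution trace: 'W' (inner except KeyError) → 'X' (inner finally) → 'E' (outer except TypeError) → 'N' (after the try/except). Output: WXEN

Answer: WXEN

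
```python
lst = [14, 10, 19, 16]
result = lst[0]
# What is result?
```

Trace:
`lst = [14, 10, 19, 16]` → lst = [14, 10, 19, 16]
`result = lst[0]` → result = 14
So result = 14

Answer: 14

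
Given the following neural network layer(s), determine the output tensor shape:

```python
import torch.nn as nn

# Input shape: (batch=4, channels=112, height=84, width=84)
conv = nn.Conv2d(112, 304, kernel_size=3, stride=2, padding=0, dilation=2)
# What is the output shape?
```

Input: (4, 112, 84, 84) -> Output: (4, 304, 40, 40)

Answer: (4, 304, 40, 40)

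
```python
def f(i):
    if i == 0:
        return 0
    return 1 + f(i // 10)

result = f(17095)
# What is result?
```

Count of digits of 17095: 5

Answer: 5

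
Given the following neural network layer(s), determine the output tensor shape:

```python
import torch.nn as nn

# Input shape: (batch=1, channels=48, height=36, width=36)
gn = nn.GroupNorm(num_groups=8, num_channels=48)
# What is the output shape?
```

Input: (1, 48, 36, 36) -> Output: (1, 48, 36, 36)

Answer: (1, 48, 36, 36)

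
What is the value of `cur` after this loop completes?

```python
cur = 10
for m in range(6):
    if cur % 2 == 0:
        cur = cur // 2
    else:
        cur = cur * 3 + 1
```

Collatz-style transformation from 10
`cur` takes the values: 10 → 5 → 16 → 8 → 4 → 2 → 1

Answer: 1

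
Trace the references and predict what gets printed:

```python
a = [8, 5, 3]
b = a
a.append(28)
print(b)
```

Key concept: basic list aliasing.
Step by step:
`a = [8, 5, 3]` → a = [8, 5, 3]
`b = a` → b = [8, 5, 3] (same object as a)
`a.append(28)` → a = [8, 5, 3, 28] (same object as b); b = [8, 5, 3, 28] (same object as a)
`print(b)` → prints [8, 5, 3, 28]

Answer: [8, 5, 3, 28]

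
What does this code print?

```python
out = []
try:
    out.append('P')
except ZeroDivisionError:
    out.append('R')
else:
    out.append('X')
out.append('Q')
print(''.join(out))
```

Execution trace: 'P' (try body, no exception) → 'X' (else) → 'Q' (after the try/except). Output: PXQ

Answer: PXQ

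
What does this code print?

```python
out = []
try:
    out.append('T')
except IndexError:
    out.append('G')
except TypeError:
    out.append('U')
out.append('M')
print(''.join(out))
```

Execution trace: 'T' (try body, no exception) → 'M' (after the try/except). Output: TM

Answer: TM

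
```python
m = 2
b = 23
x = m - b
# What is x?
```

Trace:
`m = 2` → m = 2
`b = 23` → b = 23
`x = m - b` → x = -21
So x = -21

Answer: -21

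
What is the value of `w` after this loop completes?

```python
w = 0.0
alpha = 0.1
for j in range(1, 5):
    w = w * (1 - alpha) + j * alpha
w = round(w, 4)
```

Moving average with lr=0.1
`w` takes the values: 0.0 → 0.1 → 0.29 → 0.561 → 0.9049

Answer: 0.9049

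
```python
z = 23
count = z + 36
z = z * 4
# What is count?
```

Trace:
`z = 23` → z = 23
`count = z + 36` → count = 59
`z = z * 4` → z = 92
So count = 59

Answer: 59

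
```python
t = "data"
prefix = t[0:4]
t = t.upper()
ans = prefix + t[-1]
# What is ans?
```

Trace:
`t = "data"` → t = 'data'
`prefix = t[0:4]` → prefix = 'data'
`t = t.upper()` → t = 'DATA'
`ans = prefix + t[-1]` → ans = 'dataA'
So ans = 'dataA'

Answer: 'dataA'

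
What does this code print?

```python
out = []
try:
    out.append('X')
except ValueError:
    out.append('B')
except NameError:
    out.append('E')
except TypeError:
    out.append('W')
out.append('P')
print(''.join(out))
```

Execution trace: 'X' (try body, no exception) → 'P' (after the try/except). Output: XP

Answer: XP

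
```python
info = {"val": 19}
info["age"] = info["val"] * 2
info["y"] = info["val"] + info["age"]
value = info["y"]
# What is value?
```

Trace:
`info = {"val": 19}` → info = {'val': 19}
`info["age"] = info["val"] * 2` → info = {'val': 19, 'age': 38}
`info["y"] = info["val"] + info["age"]` → info = {'val': 19, 'age': 38, 'y': 57}
`value = info["y"]` → value = 57
So value = 57

Answer: 57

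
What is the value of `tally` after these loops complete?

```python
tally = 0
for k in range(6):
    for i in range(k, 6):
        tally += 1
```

Upper triangle: 6 + 5 + ... + 1
`tally` takes the values: 0 → 1 → 2 → 3 → 4 → 5 → 6 → 7 → 8 → 9 → 10 → 11 → 12 → 13 → 14 → 15 → 16 → 17 → 18 → 19 → 20 → 21

Answer: 21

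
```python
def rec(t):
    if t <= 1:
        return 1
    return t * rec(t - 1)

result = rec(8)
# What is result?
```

rec(8) = 8 * 7 * 6 * 5 * 4 * 3 * 2 * 1 = 40320

Answer: 40320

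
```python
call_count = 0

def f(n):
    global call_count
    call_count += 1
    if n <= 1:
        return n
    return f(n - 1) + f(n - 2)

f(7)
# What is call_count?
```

Calls(n) = 1 + Calls(n-1) + Calls(n-2); Calls(0)=Calls(1)=1. For n=7 this gives 41.

Answer: 41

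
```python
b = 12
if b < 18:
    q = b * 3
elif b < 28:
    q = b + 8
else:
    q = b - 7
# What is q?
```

Trace:
`b = 12` → b = 12
`if b < 18: ...` → b < 18 is True → q = 36
So q = 36

Answer: 36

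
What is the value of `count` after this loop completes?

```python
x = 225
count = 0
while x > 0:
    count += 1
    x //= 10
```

Count digits by repeated division by 10
`count` takes the values: 0 → 1 → 2 → 3

Answer: 3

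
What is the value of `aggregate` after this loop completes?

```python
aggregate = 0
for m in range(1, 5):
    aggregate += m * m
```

Sum of squares 1² to 4² = 30
`aggregate` takes the values: 0 → 1 → 5 → 14 → 30

Answer: 30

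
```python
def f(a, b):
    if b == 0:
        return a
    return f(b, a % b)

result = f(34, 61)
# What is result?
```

f(34, 61) -> f(61, 34) -> f(34, 27) -> f(27, 7) -> f(7, 6) -> f(6, 1) -> f(1, 0) -> 1

Answer: 1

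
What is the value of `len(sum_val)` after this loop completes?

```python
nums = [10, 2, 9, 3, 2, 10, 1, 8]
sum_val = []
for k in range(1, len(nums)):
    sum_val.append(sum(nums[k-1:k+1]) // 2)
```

Number of 2-element averages
`sum_val` takes the values: [] → [6] → [6, 5] → [6, 5, 6] → [6, 5, 6, 2] → [6, 5, 6, 2, 6] → [6, 5, 6, 2, 6, 5] → [6, 5, 6, 2, 6, 5, 4]
So `len(sum_val)` = 7

Answer: 7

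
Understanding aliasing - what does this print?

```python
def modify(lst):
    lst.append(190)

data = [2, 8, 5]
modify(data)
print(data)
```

Key concept: function modifies passed list.
Step by step:
`data = [2, 8, 5]` → data = [2, 8, 5]
`modify(data)` → data = [2, 8, 5, 190]
`print(data)` → prints [2, 8, 5, 190]

Answer: [2, 8, 5, 190]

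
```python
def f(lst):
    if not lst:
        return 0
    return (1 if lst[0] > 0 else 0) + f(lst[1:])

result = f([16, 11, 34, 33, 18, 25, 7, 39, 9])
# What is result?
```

Count of positive elements in [16, 11, 34, 33, 18, 25, 7, 39, 9] = 9

Answer: 9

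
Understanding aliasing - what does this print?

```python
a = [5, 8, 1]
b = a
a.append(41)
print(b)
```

Key concept: basic list aliasing.
Step by step:
`a = [5, 8, 1]` → a = [5, 8, 1]
`b = a` → b = [5, 8, 1] (same object as a)
`a.append(41)` → a = [5, 8, 1, 41] (same object as b); b = [5, 8, 1, 41] (same object as a)
`print(b)` → prints [5, 8, 1, 41]

Answer: [5, 8, 1, 41]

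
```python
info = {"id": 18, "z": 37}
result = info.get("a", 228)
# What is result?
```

Trace:
`info = {"id": 18, "z": 37}` → info = {'id': 18, 'z': 37}
`result = info.get("a", 228)` → result = 228
So result = 228

Answer: 228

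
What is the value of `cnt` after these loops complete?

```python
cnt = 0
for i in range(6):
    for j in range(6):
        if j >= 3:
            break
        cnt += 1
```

Inner breaks at 3, outer runs 6 times
`cnt` takes the values: 0 → 1 → 2 → 3 → 4 → 5 → 6 → 7 → 8 → 9 → 10 → 11 → 12 → 13 → 14 → 15 → 16 → 17 → 18

Answer: 18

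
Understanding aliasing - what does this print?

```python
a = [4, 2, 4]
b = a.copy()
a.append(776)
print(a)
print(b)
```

Key concept: list.copy() creates independent copy.
Step by step:
`a = [4, 2, 4]` → a = [4, 2, 4]
`b = a.copy()` → b = [4, 2, 4]
`a.append(776)` → a = [4, 2, 4, 776]
`print(a)` → prints [4, 2, 4, 776]
`print(b)` → prints [4, 2, 4]

Answer:
[4, 2, 4, 776]
[4, 2, 4]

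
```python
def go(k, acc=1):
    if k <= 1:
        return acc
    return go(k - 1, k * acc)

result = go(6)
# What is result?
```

Accumulator trace (n, acc): (6, 1) -> (5, 6) -> (4, 30) -> (3, 120) -> (2, 360) -> (1, 720) -> return 720

Answer: 720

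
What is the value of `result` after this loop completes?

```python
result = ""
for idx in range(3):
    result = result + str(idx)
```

Concatenate digits 0 to 2
`result` takes the values: "" → "0" → "01" → "012"

Answer: "012"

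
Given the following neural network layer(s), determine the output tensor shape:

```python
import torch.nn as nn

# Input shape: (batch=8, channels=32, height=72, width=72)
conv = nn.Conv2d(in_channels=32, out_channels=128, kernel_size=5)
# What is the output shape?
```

Input: (8, 32, 72, 72) -> Output: (8, 128, 68, 68)

Answer: (8, 128, 68, 68)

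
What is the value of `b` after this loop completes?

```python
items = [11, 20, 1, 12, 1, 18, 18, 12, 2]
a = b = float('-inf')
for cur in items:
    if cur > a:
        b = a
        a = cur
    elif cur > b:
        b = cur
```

Second largest (with repeats) in [11, 20, 1, 12, 1, 18, 18, 12, 2]
`b` takes the values: -inf → 11 → 12 → 18

Answer: 18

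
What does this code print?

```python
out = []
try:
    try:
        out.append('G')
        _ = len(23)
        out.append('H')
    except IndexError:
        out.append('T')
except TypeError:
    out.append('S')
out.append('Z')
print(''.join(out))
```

Execution trace: 'G' (try body) → 'S' (outer except TypeError) → 'Z' (after the try/except). Output: GSZ

Answer: GSZ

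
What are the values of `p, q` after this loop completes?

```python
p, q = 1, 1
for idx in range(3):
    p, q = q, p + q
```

Fibonacci: after 3 iterations
`p, q` takes the values: (1, 1) → (1, 2) → (2, 3) → (3, 5)

Answer: 3, 5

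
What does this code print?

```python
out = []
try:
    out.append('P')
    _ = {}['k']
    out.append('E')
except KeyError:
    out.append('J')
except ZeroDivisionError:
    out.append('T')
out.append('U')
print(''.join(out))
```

Execution trace: 'P' (try body) → 'J' (except KeyError) → 'U' (after the try/except). Output: PJU

Answer: PJU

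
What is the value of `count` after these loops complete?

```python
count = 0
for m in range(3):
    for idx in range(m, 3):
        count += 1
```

Upper triangle: 3 + 2 + ... + 1
`count` takes the values: 0 → 1 → 2 → 3 → 4 → 5 → 6

Answer: 6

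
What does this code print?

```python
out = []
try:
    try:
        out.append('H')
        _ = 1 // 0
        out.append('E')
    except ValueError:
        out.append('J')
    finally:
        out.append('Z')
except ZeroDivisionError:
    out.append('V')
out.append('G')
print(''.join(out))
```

Execution trace: 'H' (try body) → 'Z' (finally) → 'V' (outer except ZeroDivisionError) → 'G' (after the try/except). Output: HZVG

Answer: HZVG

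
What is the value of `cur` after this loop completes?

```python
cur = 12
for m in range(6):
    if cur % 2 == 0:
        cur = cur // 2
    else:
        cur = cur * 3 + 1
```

Collatz-style transformation from 12
`cur` takes the values: 12 → 6 → 3 → 10 → 5 → 16 → 8

Answer: 8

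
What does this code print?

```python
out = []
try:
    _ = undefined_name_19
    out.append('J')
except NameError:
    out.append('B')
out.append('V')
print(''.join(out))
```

Execution trace: 'B' (except NameError) → 'V' (after the try/except). Output: BV

Answer: BV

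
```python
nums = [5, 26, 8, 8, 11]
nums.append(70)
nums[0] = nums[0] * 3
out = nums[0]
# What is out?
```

Trace:
`nums = [5, 26, 8, 8, 11]` → nums = [5, 26, 8, 8, 11]
`nums.append(70)` → nums = [5, 26, 8, 8, 11, 70]
`nums[0] = nums[0] * 3` → nums = [15, 26, 8, 8, 11, 70]
`out = nums[0]` → out = 15
So out = 15

Answer: 15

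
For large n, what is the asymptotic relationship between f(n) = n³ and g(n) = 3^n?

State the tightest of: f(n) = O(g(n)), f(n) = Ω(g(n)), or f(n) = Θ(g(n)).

n³ vs 3^n: f(n) = O(g(n)) but not Ω(g(n)) — 3^n grows strictly faster than n³.

Answer: f(n) = O(g(n)) but not Ω(g(n)) — 3^n grows strictly faster than n³.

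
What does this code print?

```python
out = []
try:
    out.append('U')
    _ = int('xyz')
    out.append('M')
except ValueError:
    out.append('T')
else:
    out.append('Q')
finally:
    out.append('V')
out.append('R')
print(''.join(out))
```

Execution trace: 'U' (try body) → 'T' (except ValueError) → 'V' (finally) → 'R' (after the try/except). Output: UTVR

Answer: UTVR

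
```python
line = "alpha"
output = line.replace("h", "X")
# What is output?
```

Trace:
`line = "alpha"` → line = 'alpha'
`output = line.replace("h", "X")` → output = 'alpXa'
So output = 'alpXa'

Answer: 'alpXa'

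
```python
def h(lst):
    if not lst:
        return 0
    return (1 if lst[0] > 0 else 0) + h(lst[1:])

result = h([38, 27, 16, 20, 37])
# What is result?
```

Count of positive elements in [38, 27, 16, 20, 37] = 5

Answer: 5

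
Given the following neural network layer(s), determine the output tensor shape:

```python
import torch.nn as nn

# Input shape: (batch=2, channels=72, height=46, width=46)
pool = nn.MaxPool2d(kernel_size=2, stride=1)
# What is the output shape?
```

Input: (2, 72, 46, 46) -> Output: (2, 72, 45, 45)

Answer: (2, 72, 45, 45)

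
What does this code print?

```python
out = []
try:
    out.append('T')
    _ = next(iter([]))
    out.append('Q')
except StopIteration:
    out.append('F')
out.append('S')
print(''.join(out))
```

Execution trace: 'T' (try body) → 'F' (except StopIteration) → 'S' (after the try/except). Output: TFS

Answer: TFS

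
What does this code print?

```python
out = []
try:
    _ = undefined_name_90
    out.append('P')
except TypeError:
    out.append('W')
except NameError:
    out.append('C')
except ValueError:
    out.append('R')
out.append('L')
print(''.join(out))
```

Execution trace: 'C' (except NameError) → 'L' (after the try/except). Output: CL

Answer: CL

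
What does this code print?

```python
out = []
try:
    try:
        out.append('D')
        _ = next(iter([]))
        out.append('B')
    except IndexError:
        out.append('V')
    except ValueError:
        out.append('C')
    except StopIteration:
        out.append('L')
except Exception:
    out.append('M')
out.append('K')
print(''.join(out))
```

Execution trace: 'D' (inner try body) → 'L' (inner except StopIteration) → 'K' (after the try/except). Output: DLK

Answer: DLK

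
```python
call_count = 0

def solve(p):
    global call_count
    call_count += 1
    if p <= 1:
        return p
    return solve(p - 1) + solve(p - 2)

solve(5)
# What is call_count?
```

Calls(p) = 1 + Calls(p-1) + Calls(p-2); Calls(0)=Calls(1)=1. For p=5 this gives 15.

Answer: 15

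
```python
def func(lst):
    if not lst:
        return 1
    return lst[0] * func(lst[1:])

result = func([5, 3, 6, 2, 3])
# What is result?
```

Product over [5, 3, 6, 2, 3] = 5 * 3 * 6 * 2 * 3 = 540

Answer: 540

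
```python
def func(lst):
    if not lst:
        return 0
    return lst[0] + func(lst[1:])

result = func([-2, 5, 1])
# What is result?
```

(-2) + 5 + 1 + 0 = 4

Answer: 4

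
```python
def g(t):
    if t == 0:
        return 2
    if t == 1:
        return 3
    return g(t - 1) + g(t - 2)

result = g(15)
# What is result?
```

Build up from base cases: g(0)=2, g(1)=3, g(2)=5, g(3)=8, g(4)=13, g(5)=21, g(6)=34, ..., g(15)=2584

Answer: 2584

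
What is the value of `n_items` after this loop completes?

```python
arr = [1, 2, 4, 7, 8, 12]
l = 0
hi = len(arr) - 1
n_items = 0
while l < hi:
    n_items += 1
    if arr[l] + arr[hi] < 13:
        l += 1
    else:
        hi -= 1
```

Steps to find pair summing to 13
`n_items` takes the values: 0 → 1 → 2 → 3 → 4 → 5

Answer: 5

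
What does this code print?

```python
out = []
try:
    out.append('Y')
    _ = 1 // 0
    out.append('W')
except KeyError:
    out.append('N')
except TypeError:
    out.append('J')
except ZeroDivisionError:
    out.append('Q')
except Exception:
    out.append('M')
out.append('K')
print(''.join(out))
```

Execution trace: 'Y' (try body) → 'Q' (except ZeroDivisionError) → 'K' (after the try/except). Output: YQK

Answer: YQK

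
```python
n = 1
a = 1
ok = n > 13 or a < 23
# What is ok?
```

Trace:
`n = 1` → n = 1
`a = 1` → a = 1
`ok = n > 13 or a < 23` → ok = True
So ok = True

Answer: True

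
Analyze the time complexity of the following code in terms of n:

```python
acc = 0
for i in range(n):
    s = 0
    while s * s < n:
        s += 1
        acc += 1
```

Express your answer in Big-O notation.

Each loop level contributes: n × √n. Multiplying the contributions gives O(n√n).

Answer: O(n√n)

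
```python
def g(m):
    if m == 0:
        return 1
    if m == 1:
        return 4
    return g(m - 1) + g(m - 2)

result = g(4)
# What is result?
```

Build up from base cases: g(0)=1, g(1)=4, g(2)=5, g(3)=9, g(4)=14

Answer: 14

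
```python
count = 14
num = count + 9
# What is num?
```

Trace:
`count = 14` → count = 14
`num = count + 9` → num = 23
So num = 23

Answer: 23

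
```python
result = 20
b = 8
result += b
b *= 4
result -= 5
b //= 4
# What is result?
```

Trace:
`result = 20` → result = 20
`b = 8` → b = 8
`result += b` → result = 28
`b *= 4` → b = 32
`result -= 5` → result = 23
`b //= 4` → b = 8
So result = 23

Answer: 23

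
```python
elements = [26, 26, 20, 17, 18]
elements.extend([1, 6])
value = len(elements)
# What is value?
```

Trace:
`elements = [26, 26, 20, 17, 18]` → elements = [26, 26, 20, 17, 18]
`elements.extend([1, 6])` → elements = [26, 26, 20, 17, 18, 1, 6]
`value = len(elements)` → value = 7
So value = 7

Answer: 7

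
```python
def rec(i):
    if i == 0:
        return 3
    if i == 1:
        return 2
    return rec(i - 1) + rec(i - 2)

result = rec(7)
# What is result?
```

Build up from base cases: rec(0)=3, rec(1)=2, rec(2)=5, rec(3)=7, rec(4)=12, rec(5)=19, rec(6)=31, ..., rec(7)=50

Answer: 50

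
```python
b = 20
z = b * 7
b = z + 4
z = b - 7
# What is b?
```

Trace:
`b = 20` → b = 20
`z = b * 7` → z = 140
`b = z + 4` → b = 144
`z = b - 7` → z = 137
So b = 144

Answer: 144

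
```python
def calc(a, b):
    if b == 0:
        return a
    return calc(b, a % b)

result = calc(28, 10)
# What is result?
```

calc(28, 10) -> calc(10, 8) -> calc(8, 2) -> calc(2, 0) -> 2

Answer: 2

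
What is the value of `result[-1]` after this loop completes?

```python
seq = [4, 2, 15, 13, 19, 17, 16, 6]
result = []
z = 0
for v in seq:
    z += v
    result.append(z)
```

Cumulative sum ends at 92
`result` takes the values: [] → [4] → [4, 6] → [4, 6, 21] → [4, 6, 21, 34] → [4, 6, 21, 34, 53] → [4, 6, 21, 34, 53, 70] → [4, 6, 21, 34, 53, 70, 86] → [4, 6, 21, 34, 53, 70, 86, 92]
So `result[-1]` = 92

Answer: 92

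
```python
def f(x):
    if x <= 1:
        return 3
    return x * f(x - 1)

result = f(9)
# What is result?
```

f(9) = 9 * 8 * 7 * 6 * 5 * 4 * 3 * 2 * 3 = 1088640

Answer: 1088640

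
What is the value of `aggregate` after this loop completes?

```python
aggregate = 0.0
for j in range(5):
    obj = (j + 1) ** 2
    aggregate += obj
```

Sum of squared losses 1² + 2² + ... + 5²
`aggregate` takes the values: 0.0 → 1.0 → 5.0 → 14.0 → 30.0 → 55.0

Answer: 55.0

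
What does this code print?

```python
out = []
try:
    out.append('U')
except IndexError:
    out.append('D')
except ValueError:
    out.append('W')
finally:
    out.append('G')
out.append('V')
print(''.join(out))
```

Execution trace: 'U' (try body, no exception) → 'G' (finally) → 'V' (after the try/except). Output: UGV

Answer: UGV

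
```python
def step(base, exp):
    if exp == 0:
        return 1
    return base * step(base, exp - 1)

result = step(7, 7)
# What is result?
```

step(7, 7) = 7 * 7 * 7 * 7 * 7 * 7 * 7 = 823543

Answer: 823543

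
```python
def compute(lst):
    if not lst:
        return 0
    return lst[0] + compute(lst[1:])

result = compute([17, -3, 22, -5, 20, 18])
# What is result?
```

17 + (-3) + 22 + (-5) + 20 + 18 + 0 = 69

Answer: 69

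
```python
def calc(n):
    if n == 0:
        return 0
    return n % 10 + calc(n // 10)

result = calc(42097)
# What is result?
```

Sum of digits of 42097: 7 + 9 + 0 + 2 + 4 = 22

Answer: 22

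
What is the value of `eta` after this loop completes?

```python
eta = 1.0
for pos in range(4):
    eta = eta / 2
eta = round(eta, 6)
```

Halving LR 4 times: 1 / 2^4
`eta` takes the values: 1.0 → 0.5 → 0.25 → 0.125 → 0.0625

Answer: 0.0625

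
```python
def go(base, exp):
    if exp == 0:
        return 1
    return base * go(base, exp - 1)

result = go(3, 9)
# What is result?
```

go(3, 9) = 3 * 3 * 3 * 3 * 3 * 3 * 3 * 3 * 3 = 19683

Answer: 19683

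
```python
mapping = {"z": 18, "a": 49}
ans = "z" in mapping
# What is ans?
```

Trace:
`mapping = {"z": 18, "a": 49}` → mapping = {'z': 18, 'a': 49}
`ans = "z" in mapping` → ans = True
So ans = True

Answer: True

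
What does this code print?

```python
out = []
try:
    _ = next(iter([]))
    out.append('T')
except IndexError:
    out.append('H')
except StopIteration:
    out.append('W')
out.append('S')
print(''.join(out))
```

Execution trace: 'W' (except StopIteration) → 'S' (after the try/except). Output: WS

Answer: WS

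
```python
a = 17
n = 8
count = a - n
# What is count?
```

Trace:
`a = 17` → a = 17
`n = 8` → n = 8
`count = a - n` → count = 9
So count = 9

Answer: 9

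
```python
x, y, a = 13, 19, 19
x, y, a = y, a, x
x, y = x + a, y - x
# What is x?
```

Trace:
`x, y, a = 13, 19, 19` → x = 13; y = 19; a = 19
`x, y, a = y, a, x` → x = 19; y = 19; a = 13
`x, y = x + a, y - x` → x = 32; y = 0
So x = 32

Answer: 32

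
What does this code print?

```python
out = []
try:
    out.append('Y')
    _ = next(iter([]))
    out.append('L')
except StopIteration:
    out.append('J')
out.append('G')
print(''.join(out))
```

Execution trace: 'Y' (try body) → 'J' (except StopIteration) → 'G' (after the try/except). Output: YJG

Answer: YJG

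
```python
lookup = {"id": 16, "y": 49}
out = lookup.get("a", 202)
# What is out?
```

Trace:
`lookup = {"id": 16, "y": 49}` → lookup = {'id': 16, 'y': 49}
`out = lookup.get("a", 202)` → out = 202
So out = 202

Answer: 202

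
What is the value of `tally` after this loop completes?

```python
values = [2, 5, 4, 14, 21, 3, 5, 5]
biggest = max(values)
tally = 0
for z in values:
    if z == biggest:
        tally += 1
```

Count of max value 21 in [2, 5, 4, 14, 21, 3, 5, 5]
`tally` takes the values: 0 → 1

Answer: 1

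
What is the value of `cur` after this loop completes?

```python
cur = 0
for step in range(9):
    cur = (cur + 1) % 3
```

Increment mod 3, 9 times = 0
`cur` takes the values: 0 → 1 → 2 → 0 → 1 → 2 → 0 → 1 → 2 → 0

Answer: 0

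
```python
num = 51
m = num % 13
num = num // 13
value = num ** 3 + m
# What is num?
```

Trace:
`num = 51` → num = 51
`m = num % 13` → m = 12
`num = num // 13` → num = 3
`value = num ** 3 + m` → value = 39
So num = 3

Answer: 3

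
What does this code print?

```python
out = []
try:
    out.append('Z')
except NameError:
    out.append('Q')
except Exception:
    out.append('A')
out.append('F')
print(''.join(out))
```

Execution trace: 'Z' (try body, no exception) → 'F' (after the try/except). Output: ZF

Answer: ZF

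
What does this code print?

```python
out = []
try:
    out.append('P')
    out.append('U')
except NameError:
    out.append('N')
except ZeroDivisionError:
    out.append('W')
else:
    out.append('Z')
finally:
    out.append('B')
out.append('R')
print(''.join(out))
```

Execution trace: 'P' (try body) → 'U' (try body, no exception) → 'Z' (else) → 'B' (finally) → 'R' (after the try/except). Output: PUZBR

Answer: PUZBR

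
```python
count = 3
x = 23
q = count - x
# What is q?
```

Trace:
`count = 3` → count = 3
`x = 23` → x = 23
`q = count - x` → q = -20
So q = -20

Answer: -20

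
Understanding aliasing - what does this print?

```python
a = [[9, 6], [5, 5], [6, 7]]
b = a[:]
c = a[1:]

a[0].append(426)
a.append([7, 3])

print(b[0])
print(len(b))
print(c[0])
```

Key concept: slice with nested mutation.
Step by step:
`a = [[9, 6], [5, 5], [6, 7]]` → a = [[9, 6], [5, 5], [6, 7]]
`b = a[:]` → b = [[9, 6], [5, 5], [6, 7]]
`c = a[1:]` → c = [[5, 5], [6, 7]]
`a[0].append(426)` → a = [[9, 6, 426], [5, 5], [6, 7]]; b = [[9, 6, 426], [5, 5], [6, 7]]
`a.append([7, 3])` → a = [[9, 6, 426], [5, 5], [6, 7], [7, 3]]
`print(b[0])` → prints [9, 6, 426]
`print(len(b))` → prints 3
`print(c[0])` → prints [5, 5]

Answer:
[9, 6, 426]
3
[5, 5]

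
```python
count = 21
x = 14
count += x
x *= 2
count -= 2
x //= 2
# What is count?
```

Trace:
`count = 21` → count = 21
`x = 14` → x = 14
`count += x` → count = 35
`x *= 2` → x = 28
`count -= 2` → count = 33
`x //= 2` → x = 14
So count = 33

Answer: 33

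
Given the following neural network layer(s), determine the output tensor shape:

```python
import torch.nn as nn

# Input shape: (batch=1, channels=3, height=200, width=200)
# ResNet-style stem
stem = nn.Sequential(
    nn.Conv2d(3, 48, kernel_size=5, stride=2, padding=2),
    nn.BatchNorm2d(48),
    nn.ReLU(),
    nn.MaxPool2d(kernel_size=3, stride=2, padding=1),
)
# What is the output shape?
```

Input: (1, 3, 200, 200) -> after Conv2d 5x5 stride=2: (1, 48, 100, 100) -> Output: (1, 48, 50, 50)

Answer: (1, 48, 50, 50)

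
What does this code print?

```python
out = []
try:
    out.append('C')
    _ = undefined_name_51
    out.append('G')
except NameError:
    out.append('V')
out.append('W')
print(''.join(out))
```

Execution trace: 'C' (try body) → 'V' (except NameError) → 'W' (after the try/except). Output: CVW

Answer: CVW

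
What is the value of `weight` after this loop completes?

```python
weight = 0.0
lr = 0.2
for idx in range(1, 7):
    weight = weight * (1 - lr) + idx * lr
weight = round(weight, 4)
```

Moving average with lr=0.2
`weight` takes the values: 0.0 → 0.2 → 0.56 → 1.048 → 1.6384 → 2.31072 → 3.048576 → 3.0486

Answer: 3.0486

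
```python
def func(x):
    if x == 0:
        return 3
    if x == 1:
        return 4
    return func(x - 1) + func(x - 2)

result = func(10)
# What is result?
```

Build up from base cases: func(0)=3, func(1)=4, func(2)=7, func(3)=11, func(4)=18, func(5)=29, func(6)=47, ..., func(10)=322

Answer: 322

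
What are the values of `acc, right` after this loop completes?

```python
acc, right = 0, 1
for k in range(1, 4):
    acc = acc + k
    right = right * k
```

Sum and factorial of 1 to 3
`acc, right` takes the values: (0, 1) → (1, 1) → (3, 1) → (3, 2) → (6, 2) → (6, 6)

Answer: 6, 6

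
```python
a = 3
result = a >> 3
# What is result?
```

Trace:
`a = 3` → a = 3
`result = a >> 3` → result = 0
So result = 0

Answer: 0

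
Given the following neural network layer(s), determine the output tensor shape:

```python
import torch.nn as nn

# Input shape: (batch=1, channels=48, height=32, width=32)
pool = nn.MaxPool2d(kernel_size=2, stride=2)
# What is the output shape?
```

Input: (1, 48, 32, 32) -> Output: (1, 48, 16, 16)

Answer: (1, 48, 16, 16)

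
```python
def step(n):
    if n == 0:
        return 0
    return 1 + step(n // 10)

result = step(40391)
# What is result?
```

Count of digits of 40391: 5

Answer: 5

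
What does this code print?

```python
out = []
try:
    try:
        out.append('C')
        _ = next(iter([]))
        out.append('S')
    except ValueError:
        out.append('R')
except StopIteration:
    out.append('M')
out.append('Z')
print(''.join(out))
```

Execution trace: 'C' (try body) → 'M' (outer except StopIteration) → 'Z' (after the try/except). Output: CMZ

Answer: CMZ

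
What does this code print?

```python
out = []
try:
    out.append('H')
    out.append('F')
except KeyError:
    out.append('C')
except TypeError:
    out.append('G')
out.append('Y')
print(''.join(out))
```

Execution trace: 'H' (try body) → 'F' (try body, no exception) → 'Y' (after the try/except). Output: HFY

Answer: HFY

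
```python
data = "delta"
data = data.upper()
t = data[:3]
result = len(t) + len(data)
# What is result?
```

Trace:
`data = "delta"` → data = 'delta'
`data = data.upper()` → data = 'DELTA'
`t = data[:3]` → t = 'DEL'
`result = len(t) + len(data)` → result = 8
So result = 8

Answer: 8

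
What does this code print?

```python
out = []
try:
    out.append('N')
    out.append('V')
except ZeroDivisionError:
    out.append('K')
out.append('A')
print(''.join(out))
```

Execution trace: 'N' (try body) → 'V' (try body, no exception) → 'A' (after the try/except). Output: NVA

Answer: NVA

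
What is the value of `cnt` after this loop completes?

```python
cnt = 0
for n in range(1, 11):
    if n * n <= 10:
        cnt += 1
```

Count numbers where n² ≤ 10
`cnt` takes the values: 0 → 1 → 2 → 3

Answer: 3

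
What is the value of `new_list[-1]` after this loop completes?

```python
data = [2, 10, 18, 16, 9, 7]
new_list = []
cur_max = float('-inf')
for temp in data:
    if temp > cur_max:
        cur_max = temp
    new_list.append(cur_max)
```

Running max ends at 18
`new_list` takes the values: [] → [2] → [2, 10] → [2, 10, 18] → [2, 10, 18, 18] → [2, 10, 18, 18, 18] → [2, 10, 18, 18, 18, 18]
So `new_list[-1]` = 18

Answer: 18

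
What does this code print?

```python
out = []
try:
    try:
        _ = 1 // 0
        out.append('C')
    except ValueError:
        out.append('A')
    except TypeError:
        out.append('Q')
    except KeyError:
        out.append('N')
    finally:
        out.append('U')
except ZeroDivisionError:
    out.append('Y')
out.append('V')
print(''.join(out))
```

Execution trace: 'U' (finally) → 'Y' (outer except ZeroDivisionError) → 'V' (after the try/except). Output: UYV

Answer: UYV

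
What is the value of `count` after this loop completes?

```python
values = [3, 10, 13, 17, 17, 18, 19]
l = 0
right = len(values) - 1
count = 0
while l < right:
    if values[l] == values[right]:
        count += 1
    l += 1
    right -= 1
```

Count matching pairs from ends
`count` takes the values: 0

Answer: 0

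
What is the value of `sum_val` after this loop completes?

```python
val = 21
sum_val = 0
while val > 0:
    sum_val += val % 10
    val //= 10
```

Sum digits of 21
`sum_val` takes the values: 0 → 1 → 3

Answer: 3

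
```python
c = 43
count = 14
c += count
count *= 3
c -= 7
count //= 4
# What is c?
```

Trace:
`c = 43` → c = 43
`count = 14` → count = 14
`c += count` → c = 57
`count *= 3` → count = 42
`c -= 7` → c = 50
`count //= 4` → count = 10
So c = 50

Answer: 50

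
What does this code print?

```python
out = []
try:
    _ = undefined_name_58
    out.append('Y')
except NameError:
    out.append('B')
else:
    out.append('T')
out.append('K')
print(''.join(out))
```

Execution trace: 'B' (except NameError) → 'K' (after the try/except). Output: BK

Answer: BK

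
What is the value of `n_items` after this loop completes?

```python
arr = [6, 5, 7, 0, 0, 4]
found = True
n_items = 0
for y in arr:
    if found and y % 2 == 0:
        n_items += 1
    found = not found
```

Count even values at even positions
`n_items` takes the values: 0 → 1 → 2

Answer: 2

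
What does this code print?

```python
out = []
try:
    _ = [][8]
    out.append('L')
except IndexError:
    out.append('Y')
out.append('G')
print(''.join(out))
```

Execution trace: 'Y' (except IndexError) → 'G' (after the try/except). Output: YG

Answer: YG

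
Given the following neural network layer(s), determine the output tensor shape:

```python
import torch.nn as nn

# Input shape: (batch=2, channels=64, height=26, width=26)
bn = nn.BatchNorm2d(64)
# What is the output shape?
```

Input: (2, 64, 26, 26) -> Output: (2, 64, 26, 26)

Answer: (2, 64, 26, 26)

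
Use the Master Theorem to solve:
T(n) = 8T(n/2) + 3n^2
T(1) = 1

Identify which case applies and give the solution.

a=8, b=2, f(n)=3n^2. log_2(8) = 3. Since c=2 < 3, Case 1 applies: T(n) = Θ(n^log_b(a)) = O(n^3).

Answer: O(n^3) - Case 1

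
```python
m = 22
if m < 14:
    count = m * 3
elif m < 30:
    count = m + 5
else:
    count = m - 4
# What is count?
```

Trace:
`m = 22` → m = 22
`if m < 14: ...` → m < 14 is False, m < 30 is True → count = 27
So count = 27

Answer: 27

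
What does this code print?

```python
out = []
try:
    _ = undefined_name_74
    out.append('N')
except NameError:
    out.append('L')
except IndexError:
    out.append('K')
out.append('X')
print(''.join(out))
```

Execution trace: 'L' (except NameError) → 'X' (after the try/except). Output: LX

Answer: LX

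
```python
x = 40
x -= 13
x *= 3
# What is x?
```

Trace:
`x = 40` → x = 40
`x -= 13` → x = 27
`x *= 3` → x = 81
So x = 81

Answer: 81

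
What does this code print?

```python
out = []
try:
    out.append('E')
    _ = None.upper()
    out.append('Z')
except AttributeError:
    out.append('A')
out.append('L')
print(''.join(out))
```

Execution trace: 'E' (try body) → 'A' (except AttributeError) → 'L' (after the try/except). Output: EAL

Answer: EAL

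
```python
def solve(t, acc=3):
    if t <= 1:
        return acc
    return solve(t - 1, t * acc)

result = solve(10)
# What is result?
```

Accumulator trace (n, acc): (10, 3) -> (9, 30) -> (8, 270) -> (7, 2160) -> (6, 15120) -> (5, 90720) -> (4, 453600) -> (3, 1814400) -> (2, 5443200) -> (1, 10886400) -> return 10886400

Answer: 10886400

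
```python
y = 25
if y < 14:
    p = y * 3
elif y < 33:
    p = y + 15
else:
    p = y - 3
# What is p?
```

Trace:
`y = 25` → y = 25
`if y < 14: ...` → y < 14 is False, y < 33 is True → p = 40
So p = 40

Answer: 40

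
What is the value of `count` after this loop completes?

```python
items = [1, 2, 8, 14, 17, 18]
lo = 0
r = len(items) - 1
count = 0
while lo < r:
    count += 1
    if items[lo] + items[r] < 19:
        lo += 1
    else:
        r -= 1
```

Steps to find pair summing to 19
`count` takes the values: 0 → 1 → 2 → 3 → 4 → 5

Answer: 5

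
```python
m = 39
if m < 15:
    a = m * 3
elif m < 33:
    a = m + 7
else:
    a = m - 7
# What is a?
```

Trace:
`m = 39` → m = 39
`if m < 15: ...` → m < 15 is False, m < 33 is False, take else branch → a = 32
So a = 32

Answer: 32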